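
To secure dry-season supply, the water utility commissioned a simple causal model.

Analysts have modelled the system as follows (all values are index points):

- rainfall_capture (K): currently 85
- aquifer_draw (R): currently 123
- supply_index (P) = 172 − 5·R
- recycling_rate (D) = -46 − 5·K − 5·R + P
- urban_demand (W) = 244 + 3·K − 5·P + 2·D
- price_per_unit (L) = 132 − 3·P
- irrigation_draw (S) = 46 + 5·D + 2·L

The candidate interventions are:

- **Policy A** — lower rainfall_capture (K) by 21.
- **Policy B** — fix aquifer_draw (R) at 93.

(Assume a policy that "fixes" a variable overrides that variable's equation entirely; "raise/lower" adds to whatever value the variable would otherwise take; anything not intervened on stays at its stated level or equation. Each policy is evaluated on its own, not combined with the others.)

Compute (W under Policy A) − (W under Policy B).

297

Policy A (K − 21):
  K = 85 − 21 = 64
  R = 123
  P = 172 − 5·123 = -443
  D = -46 − 5·64 − 5·123 + (-443) = -1424
  W = 244 + 3·64 − 5·(-443) + 2·(-1424) = -197
Policy B (R := 93):
  K = 85
  R = 93
  P = 172 − 5·93 = -293
  D = -46 − 5·85 − 5·93 + (-293) = -1229
  W = 244 + 3·85 − 5·(-293) + 2·(-1229) = -494
W: -197 − (-494) = 297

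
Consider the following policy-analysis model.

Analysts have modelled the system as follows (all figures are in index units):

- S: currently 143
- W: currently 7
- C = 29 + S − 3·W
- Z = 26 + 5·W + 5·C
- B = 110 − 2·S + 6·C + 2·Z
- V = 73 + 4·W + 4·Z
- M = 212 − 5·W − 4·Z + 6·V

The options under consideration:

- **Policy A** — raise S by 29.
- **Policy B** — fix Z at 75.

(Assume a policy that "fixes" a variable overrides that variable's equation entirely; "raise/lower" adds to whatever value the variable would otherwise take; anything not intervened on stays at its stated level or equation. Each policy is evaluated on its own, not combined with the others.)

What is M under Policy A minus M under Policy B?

Policy A (S + 29):
  S = 143 + 29 = 172
  W = 7
  C = 29 + 172 − 3·7 = 180
  Z = 26 + 5·7 + 5·180 = 961
  V = 73 + 4·7 + 4·961 = 3945
  M = 212 − 5·7 − 4·961 + 6·3945 = 20003
Policy B (Z := 75):
  S = 143
  W = 7
  C = 29 + 143 − 3·7 = 151
  Z = 75
  V = 73 + 4·7 + 4·75 = 401
  M = 212 − 5·7 − 4·75 + 6·401 = 2283
M: 20003 − 2283 = 17720

17720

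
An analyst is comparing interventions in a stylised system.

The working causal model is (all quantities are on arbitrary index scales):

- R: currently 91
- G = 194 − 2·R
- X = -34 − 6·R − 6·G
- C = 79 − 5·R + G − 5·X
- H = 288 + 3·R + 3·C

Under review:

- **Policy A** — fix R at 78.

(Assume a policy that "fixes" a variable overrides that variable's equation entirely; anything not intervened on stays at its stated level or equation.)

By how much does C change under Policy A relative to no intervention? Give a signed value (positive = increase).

Baseline:
  R = 91
  G = 194 − 2·91 = 12
  X = -34 − 6·91 − 6·12 = -652
  C = 79 − 5·91 + 12 − 5·(-652) = 2896
Policy A (R := 78):
  R = 78
  G = 194 − 2·78 = 38
  X = -34 − 6·78 − 6·38 = -730
  C = 79 − 5·78 + 38 − 5·(-730) = 3377
Change in C: 3377 − 2896 = 481

481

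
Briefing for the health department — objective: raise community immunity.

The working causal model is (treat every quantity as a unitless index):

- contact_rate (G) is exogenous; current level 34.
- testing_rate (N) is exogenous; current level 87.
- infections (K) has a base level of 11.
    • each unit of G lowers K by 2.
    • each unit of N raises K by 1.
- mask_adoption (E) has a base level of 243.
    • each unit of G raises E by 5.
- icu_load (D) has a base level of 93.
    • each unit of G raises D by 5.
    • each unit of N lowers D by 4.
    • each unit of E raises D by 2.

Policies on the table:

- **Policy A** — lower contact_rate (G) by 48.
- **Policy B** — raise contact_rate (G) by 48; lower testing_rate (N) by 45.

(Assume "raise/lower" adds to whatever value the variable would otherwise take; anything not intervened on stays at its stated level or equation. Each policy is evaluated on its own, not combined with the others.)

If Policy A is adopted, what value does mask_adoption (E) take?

173

Policy A (G − 48):
  G = 34 − 48 = -14
  E = 243 + 5·(-14) = 173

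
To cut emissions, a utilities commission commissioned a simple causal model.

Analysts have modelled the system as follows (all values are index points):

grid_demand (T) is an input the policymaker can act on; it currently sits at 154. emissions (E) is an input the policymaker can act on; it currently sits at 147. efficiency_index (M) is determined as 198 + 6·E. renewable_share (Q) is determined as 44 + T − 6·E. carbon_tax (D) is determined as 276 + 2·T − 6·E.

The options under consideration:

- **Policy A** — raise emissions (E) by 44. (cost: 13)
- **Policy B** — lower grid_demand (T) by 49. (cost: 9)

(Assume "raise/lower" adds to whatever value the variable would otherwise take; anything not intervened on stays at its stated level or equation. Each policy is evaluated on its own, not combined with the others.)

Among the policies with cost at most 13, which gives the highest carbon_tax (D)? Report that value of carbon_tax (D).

Policy A (E + 44):
  T = 154
  E = 147 + 44 = 191
  D = 276 + 2·154 − 6·191 = -562
Policy B (T − 49):
  T = 154 − 49 = 105
  E = 147
  D = 276 + 2·105 − 6·147 = -396
Comparing — Policy A: D=-562, Policy B: D=-396. Highest is -396 (Policy B).

-396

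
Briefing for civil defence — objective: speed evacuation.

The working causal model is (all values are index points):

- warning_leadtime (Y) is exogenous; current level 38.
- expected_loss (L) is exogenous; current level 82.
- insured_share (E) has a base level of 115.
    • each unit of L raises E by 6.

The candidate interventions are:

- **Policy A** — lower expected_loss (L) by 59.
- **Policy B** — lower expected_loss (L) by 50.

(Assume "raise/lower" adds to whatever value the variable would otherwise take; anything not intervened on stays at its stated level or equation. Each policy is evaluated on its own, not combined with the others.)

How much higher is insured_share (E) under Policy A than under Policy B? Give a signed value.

-54

Policy A (L − 59):
  L = 82 − 59 = 23
  E = 115 + 6·23 = 253
Policy B (L − 50):
  L = 82 − 50 = 32
  E = 115 + 6·32 = 307
E: 253 − 307 = -54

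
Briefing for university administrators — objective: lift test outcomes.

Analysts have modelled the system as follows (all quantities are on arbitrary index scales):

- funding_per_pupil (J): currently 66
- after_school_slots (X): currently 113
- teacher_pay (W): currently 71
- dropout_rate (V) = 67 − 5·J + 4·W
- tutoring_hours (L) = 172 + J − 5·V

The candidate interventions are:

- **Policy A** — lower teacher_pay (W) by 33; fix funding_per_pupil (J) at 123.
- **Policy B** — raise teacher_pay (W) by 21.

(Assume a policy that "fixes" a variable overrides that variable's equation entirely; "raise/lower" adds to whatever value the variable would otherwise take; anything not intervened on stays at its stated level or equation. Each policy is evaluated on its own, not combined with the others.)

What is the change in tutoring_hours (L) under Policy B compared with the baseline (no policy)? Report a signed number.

-420

Baseline:
  J = 66
  W = 71
  V = 67 − 5·66 + 4·71 = 21
  L = 172 + 66 − 5·21 = 133
Policy B (W + 21):
  J = 66
  W = 71 + 21 = 92
  V = 67 − 5·66 + 4·92 = 105
  L = 172 + 66 − 5·105 = -287
Change in L: -287 − 133 = -420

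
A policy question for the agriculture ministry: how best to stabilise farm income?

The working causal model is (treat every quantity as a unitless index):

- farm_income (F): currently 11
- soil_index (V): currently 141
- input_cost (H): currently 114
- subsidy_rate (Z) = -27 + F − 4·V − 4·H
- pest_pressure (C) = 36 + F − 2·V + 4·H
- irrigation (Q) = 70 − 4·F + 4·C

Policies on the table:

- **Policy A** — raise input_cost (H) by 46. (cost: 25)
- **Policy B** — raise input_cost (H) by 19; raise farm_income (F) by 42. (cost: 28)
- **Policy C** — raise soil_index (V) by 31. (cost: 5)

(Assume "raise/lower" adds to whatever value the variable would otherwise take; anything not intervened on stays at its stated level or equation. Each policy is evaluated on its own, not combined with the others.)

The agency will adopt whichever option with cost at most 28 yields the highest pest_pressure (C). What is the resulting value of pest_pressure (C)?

405

Policy A (H + 46):
  F = 11
  V = 141
  H = 114 + 46 = 160
  C = 36 + 11 − 2·141 + 4·160 = 405
Policy B (H + 19, F + 42):
  F = 11 + 42 = 53
  V = 141
  H = 114 + 19 = 133
  C = 36 + 53 − 2·141 + 4·133 = 339
Policy C (V + 31):
  F = 11
  V = 141 + 31 = 172
  H = 114
  C = 36 + 11 − 2·172 + 4·114 = 159
Comparing — Policy A: C=405, Policy B: C=339, Policy C: C=159. Highest is 405 (Policy A).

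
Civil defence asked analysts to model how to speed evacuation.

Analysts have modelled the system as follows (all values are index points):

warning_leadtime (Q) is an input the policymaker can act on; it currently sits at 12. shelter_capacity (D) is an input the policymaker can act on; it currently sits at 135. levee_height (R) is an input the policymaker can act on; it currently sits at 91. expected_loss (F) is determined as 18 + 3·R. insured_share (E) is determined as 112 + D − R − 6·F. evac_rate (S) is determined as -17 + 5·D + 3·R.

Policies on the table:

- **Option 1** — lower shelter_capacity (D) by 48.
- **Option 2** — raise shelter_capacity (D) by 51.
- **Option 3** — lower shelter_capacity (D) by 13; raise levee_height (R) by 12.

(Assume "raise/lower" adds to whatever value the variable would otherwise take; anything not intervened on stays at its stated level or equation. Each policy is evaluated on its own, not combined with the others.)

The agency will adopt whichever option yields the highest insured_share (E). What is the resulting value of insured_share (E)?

-1539

Option 1 (D − 48):
  D = 135 − 48 = 87
  R = 91
  F = 18 + 3·91 = 291
  E = 112 + 87 − 91 − 6·291 = -1638
Option 2 (D + 51):
  D = 135 + 51 = 186
  R = 91
  F = 18 + 3·91 = 291
  E = 112 + 186 − 91 − 6·291 = -1539
Option 3 (D − 13, R + 12):
  D = 135 − 13 = 122
  R = 91 + 12 = 103
  F = 18 + 3·103 = 327
  E = 112 + 122 − 103 − 6·327 = -1831
Comparing — Option 1: E=-1638, Option 2: E=-1539, Option 3: E=-1831. Highest is -1539 (Option 2).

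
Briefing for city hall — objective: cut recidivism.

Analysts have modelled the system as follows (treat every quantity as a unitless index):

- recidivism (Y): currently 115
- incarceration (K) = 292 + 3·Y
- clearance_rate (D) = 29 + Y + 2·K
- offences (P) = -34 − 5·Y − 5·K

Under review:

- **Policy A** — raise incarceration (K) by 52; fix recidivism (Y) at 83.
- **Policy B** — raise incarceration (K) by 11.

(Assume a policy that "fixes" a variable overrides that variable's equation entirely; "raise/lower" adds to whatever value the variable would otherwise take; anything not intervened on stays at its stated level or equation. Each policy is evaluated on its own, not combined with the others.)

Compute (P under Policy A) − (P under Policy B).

435

Policy A (K + 52, Y := 83):
  Y = 83
  K = 292 + 3·83 (+52 from intervention) = 593
  P = -34 − 5·83 − 5·593 = -3414
Policy B (K + 11):
  Y = 115
  K = 292 + 3·115 (+11 from intervention) = 648
  P = -34 − 5·115 − 5·648 = -3849
P: -3414 − (-3849) = 435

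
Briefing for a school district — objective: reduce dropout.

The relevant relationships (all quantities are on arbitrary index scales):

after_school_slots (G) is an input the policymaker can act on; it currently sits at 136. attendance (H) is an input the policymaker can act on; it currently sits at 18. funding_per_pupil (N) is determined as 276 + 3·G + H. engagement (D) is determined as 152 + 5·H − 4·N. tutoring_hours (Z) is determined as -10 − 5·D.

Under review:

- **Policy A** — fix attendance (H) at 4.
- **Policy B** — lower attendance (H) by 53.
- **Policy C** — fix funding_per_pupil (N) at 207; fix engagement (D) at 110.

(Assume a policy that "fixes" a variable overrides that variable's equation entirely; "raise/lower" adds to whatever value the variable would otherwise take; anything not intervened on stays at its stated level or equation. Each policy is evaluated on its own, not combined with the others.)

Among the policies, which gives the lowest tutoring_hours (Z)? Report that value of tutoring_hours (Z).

-560

Policy A (H := 4):
  G = 136
  H = 4
  N = 276 + 3·136 + 4 = 688
  D = 152 + 5·4 − 4·688 = -2580
  Z = -10 − 5·(-2580) = 12890
Policy B (H − 53):
  G = 136
  H = 18 − 53 = -35
  N = 276 + 3·136 + (-35) = 649
  D = 152 + 5·(-35) − 4·649 = -2619
  Z = -10 − 5·(-2619) = 13085
Policy C (N := 207, D := 110):
  G = 136
  H = 18
  N = 207
  D = 110
  Z = -10 − 5·110 = -560
Comparing — Policy A: Z=12890, Policy B: Z=13085, Policy C: Z=-560. Lowest is -560 (Policy C).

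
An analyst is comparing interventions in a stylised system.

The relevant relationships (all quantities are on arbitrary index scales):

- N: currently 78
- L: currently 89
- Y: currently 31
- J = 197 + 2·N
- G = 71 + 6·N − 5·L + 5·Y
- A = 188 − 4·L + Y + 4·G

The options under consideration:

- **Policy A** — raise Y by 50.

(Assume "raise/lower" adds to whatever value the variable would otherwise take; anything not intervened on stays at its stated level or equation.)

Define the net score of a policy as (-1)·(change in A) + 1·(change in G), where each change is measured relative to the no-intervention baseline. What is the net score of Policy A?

Baseline:
  N = 78
  L = 89
  Y = 31
  G = 71 + 6·78 − 5·89 + 5·31 = 249
  A = 188 − 4·89 + 31 + 4·249 = 859
Policy A (Y + 50):
  N = 78
  L = 89
  Y = 31 + 50 = 81
  G = 71 + 6·78 − 5·89 + 5·81 = 499
  A = 188 − 4·89 + 81 + 4·499 = 1909
ΔA = 1909 − 859 = 1050; ΔG = 499 − 249 = 250
Score = (-1)·1050 + 1·250 = -800

-800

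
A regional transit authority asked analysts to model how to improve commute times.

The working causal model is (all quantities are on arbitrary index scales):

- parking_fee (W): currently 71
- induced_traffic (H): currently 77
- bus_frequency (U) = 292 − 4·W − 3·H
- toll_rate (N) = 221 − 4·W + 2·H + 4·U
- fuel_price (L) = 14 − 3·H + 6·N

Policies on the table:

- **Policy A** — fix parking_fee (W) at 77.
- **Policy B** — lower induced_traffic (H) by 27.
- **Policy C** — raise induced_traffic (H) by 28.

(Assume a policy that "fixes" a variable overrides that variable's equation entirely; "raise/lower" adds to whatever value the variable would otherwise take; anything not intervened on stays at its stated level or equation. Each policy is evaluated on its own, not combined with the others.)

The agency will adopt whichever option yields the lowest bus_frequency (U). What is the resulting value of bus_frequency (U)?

Policy A (W := 77):
  W = 77
  H = 77
  U = 292 − 4·77 − 3·77 = -247
Policy B (H − 27):
  W = 71
  H = 77 − 27 = 50
  U = 292 − 4·71 − 3·50 = -142
Policy C (H + 28):
  W = 71
  H = 77 + 28 = 105
  U = 292 − 4·71 − 3·105 = -307
Comparing — Policy A: U=-247, Policy B: U=-142, Policy C: U=-307. Lowest is -307 (Policy C).

-307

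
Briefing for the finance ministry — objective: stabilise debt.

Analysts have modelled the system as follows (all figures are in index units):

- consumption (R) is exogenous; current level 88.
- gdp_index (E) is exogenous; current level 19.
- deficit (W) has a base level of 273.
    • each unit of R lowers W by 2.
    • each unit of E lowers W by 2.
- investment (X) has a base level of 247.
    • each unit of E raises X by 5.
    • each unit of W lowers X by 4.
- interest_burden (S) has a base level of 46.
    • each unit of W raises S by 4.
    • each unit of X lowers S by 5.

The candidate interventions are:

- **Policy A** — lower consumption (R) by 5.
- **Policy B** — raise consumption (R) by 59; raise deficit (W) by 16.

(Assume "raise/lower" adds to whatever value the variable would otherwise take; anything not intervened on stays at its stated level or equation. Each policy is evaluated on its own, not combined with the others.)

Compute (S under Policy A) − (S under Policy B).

Policy A (R − 5):
  R = 88 − 5 = 83
  E = 19
  W = 273 − 2·83 − 2·19 = 69
  X = 247 + 5·19 − 4·69 = 66
  S = 46 + 4·69 − 5·66 = -8
Policy B (R + 59, W + 16):
  R = 88 + 59 = 147
  E = 19
  W = 273 − 2·147 − 2·19 (+16 from intervention) = -43
  X = 247 + 5·19 − 4·(-43) = 514
  S = 46 + 4·(-43) − 5·514 = -2696
S: -8 − (-2696) = 2688

2688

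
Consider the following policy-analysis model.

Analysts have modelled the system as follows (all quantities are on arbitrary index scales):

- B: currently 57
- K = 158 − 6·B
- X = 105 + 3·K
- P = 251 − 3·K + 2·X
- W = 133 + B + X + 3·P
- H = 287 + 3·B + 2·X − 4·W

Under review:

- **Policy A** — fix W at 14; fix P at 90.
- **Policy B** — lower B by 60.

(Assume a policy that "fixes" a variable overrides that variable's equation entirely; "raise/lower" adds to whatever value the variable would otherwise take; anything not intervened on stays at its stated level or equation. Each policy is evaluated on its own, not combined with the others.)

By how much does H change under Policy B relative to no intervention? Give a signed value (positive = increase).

Baseline:
  B = 57
  K = 158 − 6·57 = -184
  X = 105 + 3·(-184) = -447
  P = 251 − 3·(-184) + 2·(-447) = -91
  W = 133 + 57 + (-447) + 3·(-91) = -530
  H = 287 + 3·57 + 2·(-447) − 4·(-530) = 1684
Policy B (B − 60):
  B = 57 − 60 = -3
  K = 158 − 6·(-3) = 176
  X = 105 + 3·176 = 633
  P = 251 − 3·176 + 2·633 = 989
  W = 133 + (-3) + 633 + 3·989 = 3730
  H = 287 + 3·(-3) + 2·633 − 4·3730 = -13376
Change in H: -13376 − 1684 = -15060

-15060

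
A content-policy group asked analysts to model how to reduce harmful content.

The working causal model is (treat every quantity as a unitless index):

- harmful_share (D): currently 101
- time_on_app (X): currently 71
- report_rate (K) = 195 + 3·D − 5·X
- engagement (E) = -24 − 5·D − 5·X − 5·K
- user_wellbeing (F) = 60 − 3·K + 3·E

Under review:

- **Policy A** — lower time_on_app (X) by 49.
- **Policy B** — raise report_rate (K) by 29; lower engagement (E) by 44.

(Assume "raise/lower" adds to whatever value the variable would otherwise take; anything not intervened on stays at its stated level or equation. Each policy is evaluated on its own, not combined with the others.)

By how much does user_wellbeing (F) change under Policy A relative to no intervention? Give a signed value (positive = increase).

-3675

Baseline:
  D = 101
  X = 71
  K = 195 + 3·101 − 5·71 = 143
  E = -24 − 5·101 − 5·71 − 5·143 = -1599
  F = 60 − 3·143 + 3·(-1599) = -5166
Policy A (X − 49):
  D = 101
  X = 71 − 49 = 22
  K = 195 + 3·101 − 5·22 = 388
  E = -24 − 5·101 − 5·22 − 5·388 = -2579
  F = 60 − 3·388 + 3·(-2579) = -8841
Change in F: -8841 − (-5166) = -3675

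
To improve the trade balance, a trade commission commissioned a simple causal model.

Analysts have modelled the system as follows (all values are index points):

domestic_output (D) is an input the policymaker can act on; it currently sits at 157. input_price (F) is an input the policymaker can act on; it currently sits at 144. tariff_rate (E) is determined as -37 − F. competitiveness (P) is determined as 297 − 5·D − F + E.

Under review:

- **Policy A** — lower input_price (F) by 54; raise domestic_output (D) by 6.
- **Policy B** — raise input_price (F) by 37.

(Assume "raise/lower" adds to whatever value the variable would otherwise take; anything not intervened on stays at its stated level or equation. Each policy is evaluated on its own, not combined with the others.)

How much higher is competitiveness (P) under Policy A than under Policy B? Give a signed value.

152

Policy A (F − 54, D + 6):
  D = 157 + 6 = 163
  F = 144 − 54 = 90
  E = -37 − 90 = -127
  P = 297 − 5·163 − 90 + (-127) = -735
Policy B (F + 37):
  D = 157
  F = 144 + 37 = 181
  E = -37 − 181 = -218
  P = 297 − 5·157 − 181 + (-218) = -887
P: -735 − (-887) = 152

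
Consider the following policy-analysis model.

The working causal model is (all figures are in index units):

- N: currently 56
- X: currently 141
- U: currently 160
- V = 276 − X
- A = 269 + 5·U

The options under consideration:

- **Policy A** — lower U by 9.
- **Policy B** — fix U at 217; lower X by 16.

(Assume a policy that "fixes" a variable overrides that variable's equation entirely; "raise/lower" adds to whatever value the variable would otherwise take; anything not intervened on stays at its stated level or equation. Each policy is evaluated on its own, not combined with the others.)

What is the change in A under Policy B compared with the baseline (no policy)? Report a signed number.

285

Baseline:
  U = 160
  A = 269 + 5·160 = 1069
Policy B (U := 217, X − 16):
  U = 217
  A = 269 + 5·217 = 1354
Change in A: 1354 − 1069 = 285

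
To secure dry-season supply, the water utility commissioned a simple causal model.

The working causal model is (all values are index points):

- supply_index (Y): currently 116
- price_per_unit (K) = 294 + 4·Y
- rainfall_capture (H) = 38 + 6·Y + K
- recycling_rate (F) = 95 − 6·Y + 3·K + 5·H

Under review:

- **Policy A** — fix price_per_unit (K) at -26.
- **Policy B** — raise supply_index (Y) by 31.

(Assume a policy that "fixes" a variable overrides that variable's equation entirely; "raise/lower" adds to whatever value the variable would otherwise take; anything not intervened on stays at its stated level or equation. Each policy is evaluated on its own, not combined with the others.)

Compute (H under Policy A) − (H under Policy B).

Policy A (K := -26):
  Y = 116
  K = -26
  H = 38 + 6·116 + (-26) = 708
Policy B (Y + 31):
  Y = 116 + 31 = 147
  K = 294 + 4·147 = 882
  H = 38 + 6·147 + 882 = 1802
H: 708 − 1802 = -1094

-1094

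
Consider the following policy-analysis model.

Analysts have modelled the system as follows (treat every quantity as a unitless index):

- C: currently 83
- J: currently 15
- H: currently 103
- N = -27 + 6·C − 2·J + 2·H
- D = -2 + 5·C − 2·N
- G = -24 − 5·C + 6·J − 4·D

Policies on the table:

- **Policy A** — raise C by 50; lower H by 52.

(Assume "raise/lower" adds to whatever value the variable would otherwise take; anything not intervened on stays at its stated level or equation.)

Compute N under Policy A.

843

Policy A (C + 50, H − 52):
  C = 83 + 50 = 133
  J = 15
  H = 103 − 52 = 51
  N = -27 + 6·133 − 2·15 + 2·51 = 843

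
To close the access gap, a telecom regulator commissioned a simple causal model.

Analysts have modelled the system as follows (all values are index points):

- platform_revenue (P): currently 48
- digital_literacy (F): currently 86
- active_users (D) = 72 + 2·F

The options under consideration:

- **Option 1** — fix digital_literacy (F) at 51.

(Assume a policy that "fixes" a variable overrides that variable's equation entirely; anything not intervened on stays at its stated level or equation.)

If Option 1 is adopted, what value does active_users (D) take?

Option 1 (F := 51):
  F = 51
  D = 72 + 2·51 = 174

174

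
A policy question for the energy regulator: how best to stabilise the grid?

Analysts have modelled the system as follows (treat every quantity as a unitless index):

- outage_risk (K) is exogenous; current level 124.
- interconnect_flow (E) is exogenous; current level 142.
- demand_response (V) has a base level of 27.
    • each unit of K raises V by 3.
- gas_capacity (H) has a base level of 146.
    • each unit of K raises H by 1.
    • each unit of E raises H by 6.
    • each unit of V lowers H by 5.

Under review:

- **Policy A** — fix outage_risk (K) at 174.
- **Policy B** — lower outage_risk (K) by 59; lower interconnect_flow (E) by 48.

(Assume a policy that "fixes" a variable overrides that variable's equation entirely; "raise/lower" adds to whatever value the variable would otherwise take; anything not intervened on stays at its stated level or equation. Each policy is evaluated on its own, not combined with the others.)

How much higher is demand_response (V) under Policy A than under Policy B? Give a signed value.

Policy A (K := 174):
  K = 174
  V = 27 + 3·174 = 549
Policy B (K − 59, E − 48):
  K = 124 − 59 = 65
  V = 27 + 3·65 = 222
V: 549 − 222 = 327

327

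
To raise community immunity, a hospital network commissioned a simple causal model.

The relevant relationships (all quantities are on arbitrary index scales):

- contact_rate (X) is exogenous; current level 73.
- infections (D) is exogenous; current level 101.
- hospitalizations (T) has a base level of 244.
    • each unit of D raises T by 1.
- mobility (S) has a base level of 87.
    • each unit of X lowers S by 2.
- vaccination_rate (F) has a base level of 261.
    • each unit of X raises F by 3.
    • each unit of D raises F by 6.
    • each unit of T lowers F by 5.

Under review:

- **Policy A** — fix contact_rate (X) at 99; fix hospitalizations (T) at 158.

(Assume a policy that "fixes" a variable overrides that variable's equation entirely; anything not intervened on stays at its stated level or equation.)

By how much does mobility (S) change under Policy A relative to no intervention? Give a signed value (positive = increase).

Baseline:
  X = 73
  S = 87 − 2·73 = -59
Policy A (X := 99, T := 158):
  X = 99
  S = 87 − 2·99 = -111
Change in S: -111 − (-59) = -52

-52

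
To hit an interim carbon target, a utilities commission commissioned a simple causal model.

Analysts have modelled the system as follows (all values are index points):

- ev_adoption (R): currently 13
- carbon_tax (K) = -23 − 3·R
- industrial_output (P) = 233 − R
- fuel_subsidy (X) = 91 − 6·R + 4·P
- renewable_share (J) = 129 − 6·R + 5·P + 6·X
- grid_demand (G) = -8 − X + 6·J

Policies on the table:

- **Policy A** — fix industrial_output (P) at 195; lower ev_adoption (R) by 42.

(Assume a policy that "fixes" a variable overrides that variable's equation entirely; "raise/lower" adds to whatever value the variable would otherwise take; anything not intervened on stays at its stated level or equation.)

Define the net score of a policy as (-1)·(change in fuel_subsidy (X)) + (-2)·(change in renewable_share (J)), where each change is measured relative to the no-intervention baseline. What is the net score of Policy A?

Baseline:
  R = 13
  P = 233 − 13 = 220
  X = 91 − 6·13 + 4·220 = 893
  J = 129 − 6·13 + 5·220 + 6·893 = 6509
Policy A (P := 195, R − 42):
  R = 13 − 42 = -29
  P = 195
  X = 91 − 6·(-29) + 4·195 = 1045
  J = 129 − 6·(-29) + 5·195 + 6·1045 = 7548
ΔX = 1045 − 893 = 152; ΔJ = 7548 − 6509 = 1039
Score = (-1)·152 + (-2)·1039 = -2230

-2230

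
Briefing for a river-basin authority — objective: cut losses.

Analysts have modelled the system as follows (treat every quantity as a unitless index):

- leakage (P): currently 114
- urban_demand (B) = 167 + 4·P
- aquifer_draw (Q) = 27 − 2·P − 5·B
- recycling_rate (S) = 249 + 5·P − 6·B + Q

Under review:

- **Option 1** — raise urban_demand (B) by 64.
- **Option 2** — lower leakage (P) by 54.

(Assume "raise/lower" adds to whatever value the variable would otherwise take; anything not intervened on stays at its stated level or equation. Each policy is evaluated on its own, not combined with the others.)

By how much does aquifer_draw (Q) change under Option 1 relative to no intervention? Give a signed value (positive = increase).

-320

Baseline:
  P = 114
  B = 167 + 4·114 = 623
  Q = 27 − 2·114 − 5·623 = -3316
Option 1 (B + 64):
  P = 114
  B = 167 + 4·114 (+64 from intervention) = 687
  Q = 27 − 2·114 − 5·687 = -3636
Change in Q: -3636 − (-3316) = -320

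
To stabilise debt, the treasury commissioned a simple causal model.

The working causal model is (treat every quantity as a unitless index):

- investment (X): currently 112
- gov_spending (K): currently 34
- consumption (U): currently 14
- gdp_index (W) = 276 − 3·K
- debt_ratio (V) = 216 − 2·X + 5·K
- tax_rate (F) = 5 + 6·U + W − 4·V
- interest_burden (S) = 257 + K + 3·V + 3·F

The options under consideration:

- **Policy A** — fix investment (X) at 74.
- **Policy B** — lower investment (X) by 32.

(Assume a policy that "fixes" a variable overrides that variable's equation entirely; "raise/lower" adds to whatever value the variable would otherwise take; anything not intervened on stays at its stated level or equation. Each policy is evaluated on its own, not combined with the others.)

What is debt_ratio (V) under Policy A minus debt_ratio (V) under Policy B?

Policy A (X := 74):
  X = 74
  K = 34
  V = 216 − 2·74 + 5·34 = 238
Policy B (X − 32):
  X = 112 − 32 = 80
  K = 34
  V = 216 − 2·80 + 5·34 = 226
V: 238 − 226 = 12

12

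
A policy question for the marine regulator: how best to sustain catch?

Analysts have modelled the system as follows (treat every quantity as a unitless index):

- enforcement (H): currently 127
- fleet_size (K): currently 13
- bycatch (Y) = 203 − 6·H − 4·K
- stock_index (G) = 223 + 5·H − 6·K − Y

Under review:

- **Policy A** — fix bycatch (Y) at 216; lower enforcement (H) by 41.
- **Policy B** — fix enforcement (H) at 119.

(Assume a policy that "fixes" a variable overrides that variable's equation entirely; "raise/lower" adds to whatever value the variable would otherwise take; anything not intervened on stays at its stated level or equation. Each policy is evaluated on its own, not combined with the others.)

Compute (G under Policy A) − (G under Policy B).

Policy A (Y := 216, H − 41):
  H = 127 − 41 = 86
  K = 13
  Y = 216
  G = 223 + 5·86 − 6·13 − 216 = 359
Policy B (H := 119):
  H = 119
  K = 13
  Y = 203 − 6·119 − 4·13 = -563
  G = 223 + 5·119 − 6·13 − (-563) = 1303
G: 359 − 1303 = -944

-944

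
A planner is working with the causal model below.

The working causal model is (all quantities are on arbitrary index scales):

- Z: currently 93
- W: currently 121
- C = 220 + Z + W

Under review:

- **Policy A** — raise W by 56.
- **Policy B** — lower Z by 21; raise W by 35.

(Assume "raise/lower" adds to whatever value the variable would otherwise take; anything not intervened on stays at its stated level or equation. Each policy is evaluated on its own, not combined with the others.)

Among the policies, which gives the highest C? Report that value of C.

Policy A (W + 56):
  Z = 93
  W = 121 + 56 = 177
  C = 220 + 93 + 177 = 490
Policy B (Z − 21, W + 35):
  Z = 93 − 21 = 72
  W = 121 + 35 = 156
  C = 220 + 72 + 156 = 448
Comparing — Policy A: C=490, Policy B: C=448. Highest is 490 (Policy A).

490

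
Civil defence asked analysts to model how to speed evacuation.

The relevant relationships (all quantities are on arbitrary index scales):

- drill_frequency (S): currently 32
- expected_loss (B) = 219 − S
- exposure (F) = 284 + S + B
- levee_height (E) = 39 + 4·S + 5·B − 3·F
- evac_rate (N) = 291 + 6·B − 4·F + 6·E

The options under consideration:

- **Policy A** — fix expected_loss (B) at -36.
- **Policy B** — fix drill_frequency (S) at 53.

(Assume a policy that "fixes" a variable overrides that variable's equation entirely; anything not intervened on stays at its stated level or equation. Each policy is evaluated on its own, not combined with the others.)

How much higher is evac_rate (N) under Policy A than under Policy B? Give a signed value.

Policy A (B := -36):
  S = 32
  B = -36
  F = 284 + 32 + (-36) = 280
  E = 39 + 4·32 + 5·(-36) − 3·280 = -853
  N = 291 + 6·(-36) − 4·280 + 6·(-853) = -6163
Policy B (S := 53):
  S = 53
  B = 219 − 53 = 166
  F = 284 + 53 + 166 = 503
  E = 39 + 4·53 + 5·166 − 3·503 = -428
  N = 291 + 6·166 − 4·503 + 6·(-428) = -3293
N: -6163 − (-3293) = -2870

-2870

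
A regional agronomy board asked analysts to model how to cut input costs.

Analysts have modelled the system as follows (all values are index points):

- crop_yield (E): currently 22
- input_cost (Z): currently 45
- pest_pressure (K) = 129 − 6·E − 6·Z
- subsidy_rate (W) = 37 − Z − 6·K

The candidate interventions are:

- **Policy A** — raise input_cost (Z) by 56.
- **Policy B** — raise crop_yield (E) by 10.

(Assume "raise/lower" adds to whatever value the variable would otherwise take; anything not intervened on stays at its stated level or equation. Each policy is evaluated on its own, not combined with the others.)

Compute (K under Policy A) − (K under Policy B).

Policy A (Z + 56):
  E = 22
  Z = 45 + 56 = 101
  K = 129 − 6·22 − 6·101 = -609
Policy B (E + 10):
  E = 22 + 10 = 32
  Z = 45
  K = 129 − 6·32 − 6·45 = -333
K: -609 − (-333) = -276

-276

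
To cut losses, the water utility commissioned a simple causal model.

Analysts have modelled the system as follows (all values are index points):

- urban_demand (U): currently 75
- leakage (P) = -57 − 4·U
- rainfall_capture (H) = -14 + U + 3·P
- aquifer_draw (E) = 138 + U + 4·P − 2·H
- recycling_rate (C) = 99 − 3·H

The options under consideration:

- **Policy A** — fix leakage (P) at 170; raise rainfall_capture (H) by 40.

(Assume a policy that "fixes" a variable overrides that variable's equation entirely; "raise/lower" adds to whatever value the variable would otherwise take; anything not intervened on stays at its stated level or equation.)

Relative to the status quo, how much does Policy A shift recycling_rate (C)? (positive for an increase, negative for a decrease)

Baseline:
  U = 75
  P = -57 − 4·75 = -357
  H = -14 + 75 + 3·(-357) = -1010
  C = 99 − 3·(-1010) = 3129
Policy A (P := 170, H + 40):
  U = 75
  P = 170
  H = -14 + 75 + 3·170 (+40 from intervention) = 611
  C = 99 − 3·611 = -1734
Change in C: -1734 − 3129 = -4863

-4863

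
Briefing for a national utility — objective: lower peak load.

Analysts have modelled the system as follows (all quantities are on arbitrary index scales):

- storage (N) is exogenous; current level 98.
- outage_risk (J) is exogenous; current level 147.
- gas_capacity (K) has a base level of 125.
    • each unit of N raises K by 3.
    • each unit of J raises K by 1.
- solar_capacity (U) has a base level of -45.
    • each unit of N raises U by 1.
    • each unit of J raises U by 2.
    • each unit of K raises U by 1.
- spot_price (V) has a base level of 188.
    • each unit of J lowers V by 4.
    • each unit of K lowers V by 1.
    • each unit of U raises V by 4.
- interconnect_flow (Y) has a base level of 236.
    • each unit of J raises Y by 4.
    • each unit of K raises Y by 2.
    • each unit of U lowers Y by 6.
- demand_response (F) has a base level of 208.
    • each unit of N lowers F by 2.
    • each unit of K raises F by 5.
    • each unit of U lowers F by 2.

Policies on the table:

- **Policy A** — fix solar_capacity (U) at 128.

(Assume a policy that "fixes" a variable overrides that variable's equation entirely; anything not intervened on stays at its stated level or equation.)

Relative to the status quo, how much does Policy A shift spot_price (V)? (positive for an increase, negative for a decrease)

-3140

Baseline:
  N = 98
  J = 147
  K = 125 + 3·98 + 147 = 566
  U = -45 + 98 + 2·147 + 566 = 913
  V = 188 − 4·147 − 566 + 4·913 = 2686
Policy A (U := 128):
  N = 98
  J = 147
  K = 125 + 3·98 + 147 = 566
  U = 128
  V = 188 − 4·147 − 566 + 4·128 = -454
Change in V: -454 − 2686 = -3140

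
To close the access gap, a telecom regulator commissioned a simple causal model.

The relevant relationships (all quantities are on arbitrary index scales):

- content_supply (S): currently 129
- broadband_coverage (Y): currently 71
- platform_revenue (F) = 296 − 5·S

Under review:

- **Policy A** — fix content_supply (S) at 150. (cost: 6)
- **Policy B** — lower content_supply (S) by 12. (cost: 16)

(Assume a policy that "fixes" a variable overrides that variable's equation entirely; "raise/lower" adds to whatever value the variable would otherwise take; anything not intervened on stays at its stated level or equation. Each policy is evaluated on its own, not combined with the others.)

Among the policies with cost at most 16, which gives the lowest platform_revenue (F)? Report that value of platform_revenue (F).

-454

Policy A (S := 150):
  S = 150
  F = 296 − 5·150 = -454
Policy B (S − 12):
  S = 129 − 12 = 117
  F = 296 − 5·117 = -289
Comparing — Policy A: F=-454, Policy B: F=-289. Lowest is -454 (Policy A).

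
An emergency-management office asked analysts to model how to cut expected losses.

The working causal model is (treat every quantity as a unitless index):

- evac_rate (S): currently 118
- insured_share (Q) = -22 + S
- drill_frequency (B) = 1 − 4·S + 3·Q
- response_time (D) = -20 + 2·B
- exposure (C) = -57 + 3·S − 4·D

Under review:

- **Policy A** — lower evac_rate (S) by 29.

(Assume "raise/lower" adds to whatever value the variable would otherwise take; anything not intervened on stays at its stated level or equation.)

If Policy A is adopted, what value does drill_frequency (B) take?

Policy A (S − 29):
  S = 118 − 29 = 89
  Q = -22 + 89 = 67
  B = 1 − 4·89 + 3·67 = -154

-154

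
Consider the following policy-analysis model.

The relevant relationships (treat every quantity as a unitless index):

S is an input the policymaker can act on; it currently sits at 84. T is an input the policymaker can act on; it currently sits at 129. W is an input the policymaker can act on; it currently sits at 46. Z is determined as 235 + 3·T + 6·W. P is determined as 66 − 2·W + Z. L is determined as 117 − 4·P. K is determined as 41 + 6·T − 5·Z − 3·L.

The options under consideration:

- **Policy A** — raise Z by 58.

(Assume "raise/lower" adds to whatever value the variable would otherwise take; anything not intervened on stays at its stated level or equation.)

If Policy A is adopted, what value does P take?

930

Policy A (Z + 58):
  T = 129
  W = 46
  Z = 235 + 3·129 + 6·46 (+58 from intervention) = 956
  P = 66 − 2·46 + 956 = 930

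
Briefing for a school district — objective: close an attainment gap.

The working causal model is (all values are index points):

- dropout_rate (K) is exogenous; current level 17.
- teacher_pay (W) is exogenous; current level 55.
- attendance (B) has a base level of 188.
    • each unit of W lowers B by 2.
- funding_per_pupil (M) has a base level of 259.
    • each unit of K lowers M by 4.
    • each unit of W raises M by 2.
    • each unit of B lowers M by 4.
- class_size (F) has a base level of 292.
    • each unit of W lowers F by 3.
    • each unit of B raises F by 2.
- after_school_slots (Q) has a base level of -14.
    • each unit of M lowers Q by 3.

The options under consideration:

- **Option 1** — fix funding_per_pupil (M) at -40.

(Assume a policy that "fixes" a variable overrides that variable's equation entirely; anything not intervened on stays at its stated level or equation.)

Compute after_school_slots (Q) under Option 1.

106

Option 1 (M := -40):
  K = 17
  W = 55
  B = 188 − 2·55 = 78
  M = -40
  Q = -14 − 3·(-40) = 106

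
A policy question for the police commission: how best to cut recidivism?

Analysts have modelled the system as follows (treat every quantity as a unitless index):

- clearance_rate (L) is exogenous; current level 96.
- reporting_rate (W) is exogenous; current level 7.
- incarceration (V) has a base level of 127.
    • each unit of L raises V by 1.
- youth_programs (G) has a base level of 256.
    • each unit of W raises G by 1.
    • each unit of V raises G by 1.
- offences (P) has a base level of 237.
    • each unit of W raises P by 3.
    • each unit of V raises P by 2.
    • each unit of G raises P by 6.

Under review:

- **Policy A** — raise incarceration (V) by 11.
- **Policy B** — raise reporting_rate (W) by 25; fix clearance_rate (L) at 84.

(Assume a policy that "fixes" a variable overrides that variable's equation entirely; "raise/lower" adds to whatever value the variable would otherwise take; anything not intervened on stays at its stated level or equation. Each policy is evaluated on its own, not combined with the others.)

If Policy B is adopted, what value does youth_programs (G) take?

Policy B (W + 25, L := 84):
  L = 84
  W = 7 + 25 = 32
  V = 127 + 84 = 211
  G = 256 + 32 + 211 = 499

499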